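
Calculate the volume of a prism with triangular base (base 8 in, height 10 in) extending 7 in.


Shape: triangular prism
Triangle base = 8 in, triangle height = 10 in, prism length L = 7 in
Formula: V = (1/2 * b * h_tri) * L
Cross-section area = 0.5 * 8 * 10 = 40
V = 40 * 7
V = 280
280 in^3


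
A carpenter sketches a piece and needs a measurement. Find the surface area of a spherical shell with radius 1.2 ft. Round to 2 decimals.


Shape: sphere
Radius r = 1.2 ft
Formula: SA = 4 * pi * r^2
r^2 = 1.44
SA = 4 * pi * 1.44
SA = 5.76 * pi
SA = 18.1
18.1 ft^2


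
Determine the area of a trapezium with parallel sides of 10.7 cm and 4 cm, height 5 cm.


Shape: trapezoid
Parallel sides a = 10.7 cm, b = 4 cm; Height h = 5 cm
Formula: A = (a + b) * h / 2
a + b = 10.7 + 4 = 14.7
A = 14.7 * 5 / 2
A = 73.5 / 2
A = 36.75
36.75 cm^2


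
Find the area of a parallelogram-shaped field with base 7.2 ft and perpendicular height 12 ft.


Shape: parallelogram
Base b = 7.2 ft, Height h = 12 ft
Formula: A = b * h
A = 7.2 * 12
A = 86.4
86.4 ft^2


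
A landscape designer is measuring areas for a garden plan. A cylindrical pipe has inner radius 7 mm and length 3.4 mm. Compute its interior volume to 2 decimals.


Shape: cylinder
Radius r = 7 mm, Height h = 3.4 mm
Formula: V = pi * r^2 * h
r^2 = 49
V = pi * 49 * 3.4
V = 166.6 * pi
V = 523.39
523.39 mm^3


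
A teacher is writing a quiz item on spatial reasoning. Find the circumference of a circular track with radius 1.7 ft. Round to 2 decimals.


Shape: circle
Radius r = 1.7 ft
Formula: C = 2 * pi * r
C = 2 * pi * 1.7
C = 3.4 * pi
C = 10.68
10.68 ft


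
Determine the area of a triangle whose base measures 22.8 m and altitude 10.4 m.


Shape: triangle
Base b = 22.8 m, Height h = 10.4 m
Formula: A = (1/2) * b * h
A = 0.5 * 22.8 * 10.4
A = 0.5 * 237.12
A = 118.56
118.56 m^2


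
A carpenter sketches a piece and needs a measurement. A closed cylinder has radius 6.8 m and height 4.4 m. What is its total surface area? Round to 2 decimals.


Shape: closed cylinder
Radius r = 6.8 m, Height h = 4.4 m
Formula: SA = 2*pi*r^2 + 2*pi*r*h = 2*pi*r*(r + h)
r + h = 11.2
2 * r * (r + h) = 2 * 6.8 * 11.2 = 152.32
SA = 152.32 * pi
SA = 478.53
478.53 m^2


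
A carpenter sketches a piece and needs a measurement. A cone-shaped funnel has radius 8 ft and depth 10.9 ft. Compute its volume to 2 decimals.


Shape: cone
Radius r = 8 ft, Height h = 10.9 ft
Formula: V = (1/3) * pi * r^2 * h
r^2 = 64
pi * r^2 * h = pi * 64 * 10.9 = 697.6 * pi
V = 697.6 * pi / 3
V = 730.53
730.53 ft^3


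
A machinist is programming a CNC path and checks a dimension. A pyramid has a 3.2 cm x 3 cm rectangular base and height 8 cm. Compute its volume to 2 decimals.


Shape: rectangular pyramid
Base: 3.2 cm x 3 cm, Height h = 8 cm
Formula: V = (1/3) * base_area * h
base_area = 3.2 * 3 = 9.6
base_area * h = 9.6 * 8 = 76.8
V = 76.8 / 3
V = 25.6
25.6 cm^3


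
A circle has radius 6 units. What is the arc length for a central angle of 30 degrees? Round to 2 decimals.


Shape: circular arc
Radius r = 6 units, Angle = 30 degrees
Formula: L = (angle/360) * 2 * pi * r
2 * pi * r = 12 * pi
L = (30/360) * 12 * pi
L = 1 * pi
L = 3.14
3.14 units


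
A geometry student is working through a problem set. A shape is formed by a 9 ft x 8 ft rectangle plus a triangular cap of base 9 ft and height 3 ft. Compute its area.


Composite shape: rectangle + triangle
Rectangle area = 9 * 8 = 72
Triangle area = 0.5 * 9 * 3 = 13.5
Total = 72 + 13.5
Total = 85.5
85.5 ft^2


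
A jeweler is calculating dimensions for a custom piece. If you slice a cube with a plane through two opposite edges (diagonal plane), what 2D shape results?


Solid: cube
Cutting plane: through two opposite edges (diagonal plane)
Visualize the intersection of the plane with the solid's surface.
The boundary of the cut region is a rectangle.
rectangle


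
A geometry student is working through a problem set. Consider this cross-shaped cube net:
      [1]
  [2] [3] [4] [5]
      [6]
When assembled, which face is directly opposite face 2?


Net: cross layout. Take square 3 as the base (bottom).
Fold the four squares in the horizontal row up around 3: 2 -> left, 4 -> right, 5 wraps to the top.
Fold 1 and 6 up from 3: 1 -> back, 6 -> front.
Opposite pairs are therefore: (1, 6), (2, 4), (3, 5).
Face 2 is opposite face 4.
face 4


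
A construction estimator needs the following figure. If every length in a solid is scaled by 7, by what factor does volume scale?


Linear scale factor k = 7
Rule: under a linear scaling by k, volumes scale by k^3.
k^3 = 7 * 7 * 7
k^3 = 49 * 7
k^3 = 343
Volume scales by a factor of 343.
343 (dimensionless)


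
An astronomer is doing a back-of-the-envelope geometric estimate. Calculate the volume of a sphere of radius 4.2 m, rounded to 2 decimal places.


Shape: sphere
Radius r = 4.2 m
Formula: V = (4/3) * pi * r^3
r^3 = 74.088
(4/3) * 74.088 = 98.784
V = 98.784 * pi
V = 310.34
310.34 m^3


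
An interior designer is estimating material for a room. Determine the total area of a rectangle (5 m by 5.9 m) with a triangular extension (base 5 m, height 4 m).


Composite shape: rectangle + triangle
Rectangle area = 5 * 5.9 = 29.5
Triangle area = 0.5 * 5 * 4 = 10
Total = 29.5 + 10
Total = 39.5
39.5 m^2


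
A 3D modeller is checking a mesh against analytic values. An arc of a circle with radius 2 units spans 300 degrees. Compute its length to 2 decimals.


Shape: circular arc
Radius r = 2 units, Angle = 300 degrees
Formula: L = (angle/360) * 2 * pi * r
2 * pi * r = 4 * pi
L = (300/360) * 4 * pi
L = 3.333333 * pi
L = 10.47
10.47 units


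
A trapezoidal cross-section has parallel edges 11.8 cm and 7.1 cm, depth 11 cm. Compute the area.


Shape: trapezoid
Parallel sides a = 11.8 cm, b = 7.1 cm; Height h = 11 cm
Formula: A = (a + b) * h / 2
a + b = 11.8 + 7.1 = 18.9
A = 18.9 * 11 / 2
A = 207.9 / 2
A = 103.95
103.95 cm^2


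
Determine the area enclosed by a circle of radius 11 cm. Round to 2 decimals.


Shape: circle
Radius r = 11 cm
Formula: A = pi * r^2
r^2 = 11^2 = 121
A = pi * 121
A = 380.13
380.13 cm^2


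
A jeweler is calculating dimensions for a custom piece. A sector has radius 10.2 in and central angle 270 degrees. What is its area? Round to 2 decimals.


Shape: circular sector
Radius r = 10.2 in, Angle = 270 degrees
Formula: A = (angle/360) * pi * r^2
r^2 = 104.04
Fraction of circle = 270/360
A = (270/360) * pi * 104.04
A = 78.03 * pi
A = 245.14
245.14 in^2


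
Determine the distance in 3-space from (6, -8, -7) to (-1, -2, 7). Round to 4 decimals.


3D distance between two points
P1 = (6, -8, -7), P2 = (-1, -2, 7)
Formula: d = sqrt((x2-x1)^2 + (y2-y1)^2 + (z2-z1)^2)
dx = -1 - 6 = -7
dy = -2 - -8 = 6
dz = 7 - -7 = 14
dx^2 + dy^2 + dz^2 = 49 + 36 + 196 = 281
d = sqrt(281)
d = 16.7631
16.7631 units


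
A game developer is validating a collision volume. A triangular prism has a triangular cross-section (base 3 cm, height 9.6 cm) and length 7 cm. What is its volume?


Shape: triangular prism
Triangle base = 3 cm, triangle height = 9.6 cm, prism length L = 7 cm
Formula: V = (1/2 * b * h_tri) * L
Cross-section area = 0.5 * 3 * 9.6 = 14.4
V = 14.4 * 7
V = 100.8
100.8 cm^3


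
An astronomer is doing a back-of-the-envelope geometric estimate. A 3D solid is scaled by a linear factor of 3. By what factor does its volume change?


Linear scale factor k = 3
Rule: under a linear scaling by k, volumes scale by k^3.
k^3 = 3 * 3 * 3
k^3 = 9 * 3
k^3 = 27
Volume scales by a factor of 27.
27 (dimensionless)


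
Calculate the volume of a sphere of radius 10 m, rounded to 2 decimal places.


Shape: sphere
Radius r = 10 m
Formula: V = (4/3) * pi * r^3
r^3 = 1000
(4/3) * 1000 = 1333.333333
V = 1333.333333 * pi
V = 4188.79
4188.79 m^3


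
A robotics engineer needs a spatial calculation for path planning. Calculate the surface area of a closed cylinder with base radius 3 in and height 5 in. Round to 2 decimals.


Shape: closed cylinder
Radius r = 3 in, Height h = 5 in
Formula: SA = 2*pi*r^2 + 2*pi*r*h = 2*pi*r*(r + h)
r + h = 8
2 * r * (r + h) = 2 * 3 * 8 = 48
SA = 48 * pi
SA = 150.8
150.8 in^2


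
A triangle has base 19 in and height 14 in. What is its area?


Shape: triangle
Base b = 19 in, Height h = 14 in
Formula: A = (1/2) * b * h
A = 0.5 * 19 * 14
A = 0.5 * 266
A = 133
133 in^2


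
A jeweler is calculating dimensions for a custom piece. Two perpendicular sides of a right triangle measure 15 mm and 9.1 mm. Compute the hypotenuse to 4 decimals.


Shape: right triangle
Legs a = 15 mm, b = 9.1 mm
Formula: c = sqrt(a^2 + b^2)
a^2 = 225, b^2 = 82.81
a^2 + b^2 = 307.81
c = sqrt(307.81)
c = 17.5445
17.5445 mm


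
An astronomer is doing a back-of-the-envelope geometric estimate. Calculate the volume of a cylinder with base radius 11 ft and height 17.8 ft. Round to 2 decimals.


Shape: cylinder
Radius r = 11 ft, Height h = 17.8 ft
Formula: V = pi * r^2 * h
r^2 = 121
V = pi * 121 * 17.8
V = 2153.8 * pi
V = 6766.36
6766.36 ft^3


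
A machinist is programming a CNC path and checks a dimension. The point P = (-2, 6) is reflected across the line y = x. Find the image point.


Transformation: reflection
Original point: (-2, 6)
Rule for reflection over y = x: (x, y) -> (y, x)
Apply: (-2, 6) -> (6, -2)
(6, -2)


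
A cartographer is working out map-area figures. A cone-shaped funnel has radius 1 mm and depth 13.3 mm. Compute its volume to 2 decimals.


Shape: cone
Radius r = 1 mm, Height h = 13.3 mm
Formula: V = (1/3) * pi * r^2 * h
r^2 = 1
pi * r^2 * h = pi * 1 * 13.3 = 13.3 * pi
V = 13.3 * pi / 3
V = 13.93
13.93 mm^3


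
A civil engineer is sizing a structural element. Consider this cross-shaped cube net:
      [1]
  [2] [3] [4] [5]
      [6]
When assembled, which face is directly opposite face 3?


Net: cross layout. Take square 3 as the base (bottom).
Fold the four squares in the horizontal row up around 3: 2 -> left, 4 -> right, 5 wraps to the top.
Fold 1 and 6 up from 3: 1 -> back, 6 -> front.
Opposite pairs are therefore: (1, 6), (2, 4), (3, 5).
Face 3 is opposite face 5.
face 5


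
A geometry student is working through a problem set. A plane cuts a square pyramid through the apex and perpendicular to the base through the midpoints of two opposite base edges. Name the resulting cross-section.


Solid: square pyramid
Cutting plane: through the apex and perpendicular to the base through the midpoints of two opposite base edges
Visualize the intersection of the plane with the solid's surface.
The boundary of the cut region is a isosceles triangle.
isosceles triangle


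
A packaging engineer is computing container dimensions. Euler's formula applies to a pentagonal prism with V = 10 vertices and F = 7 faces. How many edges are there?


Polyhedron: pentagonal prism
Euler's formula for convex polyhedra: V - E + F = 2
Given: V = 10 vertices and F = 7 faces
Solve for E:
E = V + F - 2 = 10 + 7 - 2 = 15
15 edges


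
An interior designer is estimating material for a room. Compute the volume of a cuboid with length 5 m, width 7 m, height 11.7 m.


Shape: rectangular prism
l = 5 m, w = 7 m, h = 11.7 m
Formula: V = l * w * h
V = 5 * 7 * 11.7
V = 35 * 11.7
V = 409.5
409.5 m^3


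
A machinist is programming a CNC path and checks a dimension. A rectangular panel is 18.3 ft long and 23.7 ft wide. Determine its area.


Shape: rectangle
Length l = 18.3 ft, Width w = 23.7 ft
Formula: A = l * w
A = 18.3 * 23.7
A = 433.71
433.71 ft^2


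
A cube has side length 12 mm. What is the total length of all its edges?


Shape: cube
Side s = 12 mm
A cube has 12 edges, all equal.
Formula: total edge length = 12 * s
Total = 12 * 12
Total = 144
144 mm


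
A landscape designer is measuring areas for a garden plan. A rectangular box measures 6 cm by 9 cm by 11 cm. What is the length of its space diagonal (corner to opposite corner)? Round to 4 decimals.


Shape: rectangular box (space diagonal)
l = 6 cm, w = 9 cm, h = 11 cm
Visualize: the diagonal of the base, then a right triangle with that diagonal and the height.
Formula: d = sqrt(l^2 + w^2 + h^2)
l^2 + w^2 + h^2 = 36 + 81 + 121 = 238
d = sqrt(238)
d = 15.4272
15.4272 cm


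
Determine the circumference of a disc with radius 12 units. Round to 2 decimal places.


Shape: circle
Radius r = 12 units
Formula: C = 2 * pi * r
C = 2 * pi * 12
C = 24 * pi
C = 75.4
75.4 units


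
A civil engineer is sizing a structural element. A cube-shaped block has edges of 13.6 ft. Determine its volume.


Shape: cube
Side s = 13.6 ft
Formula: V = s^3
V = 13.6 * 13.6 * 13.6
V = 184.96 * 13.6
V = 2515.456
2515.456 ft^3


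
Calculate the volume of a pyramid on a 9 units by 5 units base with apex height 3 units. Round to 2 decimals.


Shape: rectangular pyramid
Base: 9 units x 5 units, Height h = 3 units
Formula: V = (1/3) * base_area * h
base_area = 9 * 5 = 45
base_area * h = 45 * 3 = 135
V = 135 / 3
V = 45
45 units^3


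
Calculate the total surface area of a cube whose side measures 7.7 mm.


Shape: cube
Side s = 7.7 mm
A cube has 6 square faces.
Formula: SA = 6 * s^2
s^2 = 59.29
SA = 6 * 59.29
SA = 355.74
355.74 mm^2


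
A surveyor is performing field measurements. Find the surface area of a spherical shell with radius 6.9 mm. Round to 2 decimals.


Shape: sphere
Radius r = 6.9 mm
Formula: SA = 4 * pi * r^2
r^2 = 47.61
SA = 4 * pi * 47.61
SA = 190.44 * pi
SA = 598.28
598.28 mm^2


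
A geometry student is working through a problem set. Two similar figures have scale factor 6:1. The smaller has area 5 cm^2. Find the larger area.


Linear scale factor k = 6
Original area = 5 cm^2
Rule: under a linear scaling by k, areas scale by k^2.
k^2 = 6^2 = 36
New area = 5 * 36
New area = 180
180 cm^2


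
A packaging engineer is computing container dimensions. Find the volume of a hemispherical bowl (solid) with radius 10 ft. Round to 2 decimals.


Shape: hemisphere (half of a sphere)
Radius r = 10 ft
Formula: V = (1/2) * (4/3) * pi * r^3 = (2/3) * pi * r^3
r^3 = 1000
(2/3) * 1000 = 666.666667
V = 666.666667 * pi
V = 2094.4
2094.4 ft^3


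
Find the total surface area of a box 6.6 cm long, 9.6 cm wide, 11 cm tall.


Shape: rectangular prism
l = 6.6 cm, w = 9.6 cm, h = 11 cm
Formula: SA = 2(lw + lh + wh)
lw = 63.36, lh = 72.6, wh = 105.6
lw + lh + wh = 241.56
SA = 2 * 241.56
SA = 483.12
483.12 cm^2


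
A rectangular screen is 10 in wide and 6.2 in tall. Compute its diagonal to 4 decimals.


Shape: rectangle (diagonal via Pythagoras)
Sides: 10 in and 6.2 in
Formula: d = sqrt(l^2 + w^2)
l^2 = 100, w^2 = 38.44
l^2 + w^2 = 138.44
d = sqrt(138.44)
d = 11.7661
11.7661 in


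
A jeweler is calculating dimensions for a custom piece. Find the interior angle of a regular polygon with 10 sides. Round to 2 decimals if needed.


Shape: regular decagon (10 sides)
Formula: interior angle = (n - 2) * 180 / n
(n - 2) = 8
(n - 2) * 180 = 1440
angle = 1440 / 10
angle = 144
144 degrees


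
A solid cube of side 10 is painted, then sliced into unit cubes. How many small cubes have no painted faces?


Large cube: 10 x 10 x 10, cut into unit cubes.
n = 10, so n - 2 = 8
Unpainted cubes form the interior (n - 2)^3 block.
(n - 2)^3 = 8^3 = 512
512 unit cubes


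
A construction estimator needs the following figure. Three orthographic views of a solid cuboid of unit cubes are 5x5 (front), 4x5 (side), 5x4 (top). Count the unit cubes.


Orthographic views of a solid rectangular block:
Front view 5 x 5 -> length = 5, height = 5
Side view 4 x 5 -> width = 4, height = 5 (consistent)
Top view 5 x 4 -> confirms length = 5, width = 4
The block is 5 x 4 x 5.
Total unit cubes = 5 * 4 * 5 = 100
100 unit cubes


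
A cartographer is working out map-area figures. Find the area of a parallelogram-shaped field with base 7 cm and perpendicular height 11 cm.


Shape: parallelogram
Base b = 7 cm, Height h = 11 cm
Formula: A = b * h
A = 7 * 11
A = 77
77 cm^2


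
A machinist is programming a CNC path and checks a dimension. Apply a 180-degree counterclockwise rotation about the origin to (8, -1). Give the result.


Transformation: rotation about the origin
Original point: (8, -1)
Rule for 180 deg: (x, y) -> (-x, -y)
Apply: (8, -1) -> (-8, 1)
(-8, 1)


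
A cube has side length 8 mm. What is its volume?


Shape: cube
Side s = 8 mm
Formula: V = s^3
V = 8 * 8 * 8
V = 64 * 8
V = 512
512 mm^3


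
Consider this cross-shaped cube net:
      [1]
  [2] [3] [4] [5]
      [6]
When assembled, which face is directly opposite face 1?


Net: cross layout. Take square 3 as the base (bottom).
Fold the four squares in the horizontal row up around 3: 2 -> left, 4 -> right, 5 wraps to the top.
Fold 1 and 6 up from 3: 1 -> back, 6 -> front.
Opposite pairs are therefore: (1, 6), (2, 4), (3, 5).
Face 1 is opposite face 6.
face 6


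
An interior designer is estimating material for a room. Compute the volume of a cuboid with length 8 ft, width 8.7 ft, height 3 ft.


Shape: rectangular prism
l = 8 ft, w = 8.7 ft, h = 3 ft
Formula: V = l * w * h
V = 8 * 8.7 * 3
V = 69.6 * 3
V = 208.8
208.8 ft^3


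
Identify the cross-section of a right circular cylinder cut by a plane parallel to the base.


Solid: right circular cylinder
Cutting plane: parallel to the base
Visualize the intersection of the plane with the solid's surface.
The boundary of the cut region is a circle.
circle


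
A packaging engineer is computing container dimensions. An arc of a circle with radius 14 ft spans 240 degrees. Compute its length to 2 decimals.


Shape: circular arc
Radius r = 14 ft, Angle = 240 degrees
Formula: L = (angle/360) * 2 * pi * r
2 * pi * r = 28 * pi
L = (240/360) * 28 * pi
L = 18.666667 * pi
L = 58.64
58.64 ft


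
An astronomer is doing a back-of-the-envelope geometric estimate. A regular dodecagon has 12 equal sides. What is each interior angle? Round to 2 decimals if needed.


Shape: regular dodecagon (12 sides)
Formula: interior angle = (n - 2) * 180 / n
(n - 2) = 10
(n - 2) * 180 = 1800
angle = 1800 / 12
angle = 150
150 degrees


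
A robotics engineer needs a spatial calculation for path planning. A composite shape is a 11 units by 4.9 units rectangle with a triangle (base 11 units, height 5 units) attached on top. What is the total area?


Composite shape: rectangle + triangle
Rectangle area = 11 * 4.9 = 53.9
Triangle area = 0.5 * 11 * 5 = 27.5
Total = 53.9 + 27.5
Total = 81.4
81.4 units^2


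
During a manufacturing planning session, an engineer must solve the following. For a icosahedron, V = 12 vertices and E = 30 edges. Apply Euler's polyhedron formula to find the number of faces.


Polyhedron: icosahedron
Euler's formula for convex polyhedra: V - E + F = 2
Given: V = 12 vertices and E = 30 edges
Solve for F:
F = 2 + E - V = 2 + 30 - 12 = 20
20 faces


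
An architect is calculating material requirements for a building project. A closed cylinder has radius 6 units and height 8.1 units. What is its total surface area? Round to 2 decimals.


Shape: closed cylinder
Radius r = 6 units, Height h = 8.1 units
Formula: SA = 2*pi*r^2 + 2*pi*r*h = 2*pi*r*(r + h)
r + h = 14.1
2 * r * (r + h) = 2 * 6 * 14.1 = 169.2
SA = 169.2 * pi
SA = 531.56
531.56 units^2


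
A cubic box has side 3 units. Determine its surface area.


Shape: cube
Side s = 3 units
A cube has 6 square faces.
Formula: SA = 6 * s^2
s^2 = 9
SA = 6 * 9
SA = 54
54 units^2


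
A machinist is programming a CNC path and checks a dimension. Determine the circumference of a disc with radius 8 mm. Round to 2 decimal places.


Shape: circle
Radius r = 8 mm
Formula: C = 2 * pi * r
C = 2 * pi * 8
C = 16 * pi
C = 50.27
50.27 mm


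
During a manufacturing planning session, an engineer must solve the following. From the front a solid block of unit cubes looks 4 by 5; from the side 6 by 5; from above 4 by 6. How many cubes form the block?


Orthographic views of a solid rectangular block:
Front view 4 x 5 -> length = 4, height = 5
Side view 6 x 5 -> width = 6, height = 5 (consistent)
Top view 4 x 6 -> confirms length = 4, width = 6
The block is 4 x 6 x 5.
Total unit cubes = 4 * 6 * 5 = 120
120 unit cubes


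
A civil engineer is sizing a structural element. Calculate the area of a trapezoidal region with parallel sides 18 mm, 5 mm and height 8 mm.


Shape: trapezoid
Parallel sides a = 18 mm, b = 5 mm; Height h = 8 mm
Formula: A = (a + b) * h / 2
a + b = 18 + 5 = 23
A = 23 * 8 / 2
A = 184 / 2
A = 92
92 mm^2


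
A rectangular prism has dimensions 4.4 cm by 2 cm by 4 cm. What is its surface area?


Shape: rectangular prism
l = 4.4 cm, w = 2 cm, h = 4 cm
Formula: SA = 2(lw + lh + wh)
lw = 8.8, lh = 17.6, wh = 8
lw + lh + wh = 34.4
SA = 2 * 34.4
SA = 68.8
68.8 cm^2


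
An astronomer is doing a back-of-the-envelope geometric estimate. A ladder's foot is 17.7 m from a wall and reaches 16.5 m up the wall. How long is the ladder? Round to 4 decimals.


Shape: right triangle
Legs a = 17.7 m, b = 16.5 m
Formula: c = sqrt(a^2 + b^2)
a^2 = 313.29, b^2 = 272.25
a^2 + b^2 = 585.54
c = sqrt(585.54)
c = 24.1979
24.1979 m


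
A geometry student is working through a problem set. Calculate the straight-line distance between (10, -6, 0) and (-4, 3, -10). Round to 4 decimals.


3D distance between two points
P1 = (10, -6, 0), P2 = (-4, 3, -10)
Formula: d = sqrt((x2-x1)^2 + (y2-y1)^2 + (z2-z1)^2)
dx = -4 - 10 = -14
dy = 3 - -6 = 9
dz = -10 - 0 = -10
dx^2 + dy^2 + dz^2 = 196 + 81 + 100 = 377
d = sqrt(377)
d = 19.4165
19.4165 units


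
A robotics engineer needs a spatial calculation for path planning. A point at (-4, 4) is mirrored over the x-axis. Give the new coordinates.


Transformation: reflection
Original point: (-4, 4)
Rule for reflection over the x-axis: (x, y) -> (x, -y)
Apply: (-4, 4) -> (-4, -4)
(-4, -4)


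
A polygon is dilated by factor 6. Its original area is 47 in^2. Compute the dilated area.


Linear scale factor k = 6
Original area = 47 in^2
Rule: under a linear scaling by k, areas scale by k^2.
k^2 = 6^2 = 36
New area = 47 * 36
New area = 1692
1692 in^2


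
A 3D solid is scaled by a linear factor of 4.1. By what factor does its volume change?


Linear scale factor k = 4.1
Rule: under a linear scaling by k, volumes scale by k^3.
k^3 = 4.1 * 4.1 * 4.1
k^3 = 16.81 * 4.1
k^3 = 68.921
Volume scales by a factor of 68.921.
68.921 (dimensionless)


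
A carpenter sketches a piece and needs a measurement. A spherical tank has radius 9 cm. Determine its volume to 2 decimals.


Shape: sphere
Radius r = 9 cm
Formula: V = (4/3) * pi * r^3
r^3 = 729
(4/3) * 729 = 972
V = 972 * pi
V = 3053.63
3053.63 cm^3


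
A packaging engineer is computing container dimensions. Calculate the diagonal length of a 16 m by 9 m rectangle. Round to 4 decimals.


Shape: rectangle (diagonal via Pythagoras)
Sides: 16 m and 9 m
Formula: d = sqrt(l^2 + w^2)
l^2 = 256, w^2 = 81
l^2 + w^2 = 337
d = sqrt(337)
d = 18.3576
18.3576 m


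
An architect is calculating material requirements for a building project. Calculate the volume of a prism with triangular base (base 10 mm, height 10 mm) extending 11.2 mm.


Shape: triangular prism
Triangle base = 10 mm, triangle height = 10 mm, prism length L = 11.2 mm
Formula: V = (1/2 * b * h_tri) * L
Cross-section area = 0.5 * 10 * 10 = 50
V = 50 * 11.2
V = 560
560 mm^3


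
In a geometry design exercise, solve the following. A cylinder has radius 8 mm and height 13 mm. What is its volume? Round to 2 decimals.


Shape: cylinder
Radius r = 8 mm, Height h = 13 mm
Formula: V = pi * r^2 * h
r^2 = 64
V = pi * 64 * 13
V = 832 * pi
V = 2613.81
2613.81 mm^3


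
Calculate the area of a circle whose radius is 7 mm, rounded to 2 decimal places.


Shape: circle
Radius r = 7 mm
Formula: A = pi * r^2
r^2 = 7^2 = 49
A = pi * 49
A = 153.94
153.94 mm^2


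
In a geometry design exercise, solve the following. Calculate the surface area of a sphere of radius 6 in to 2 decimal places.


Shape: sphere
Radius r = 6 in
Formula: SA = 4 * pi * r^2
r^2 = 36
SA = 4 * pi * 36
SA = 144 * pi
SA = 452.39
452.39 in^2


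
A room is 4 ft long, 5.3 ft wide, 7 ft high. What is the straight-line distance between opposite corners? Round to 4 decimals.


Shape: rectangular box (space diagonal)
l = 4 ft, w = 5.3 ft, h = 7 ft
Visualize: the diagonal of the base, then a right triangle with that diagonal and the height.
Formula: d = sqrt(l^2 + w^2 + h^2)
l^2 + w^2 + h^2 = 16 + 28.09 + 49 = 93.09
d = sqrt(93.09)
d = 9.6483
9.6483 ft


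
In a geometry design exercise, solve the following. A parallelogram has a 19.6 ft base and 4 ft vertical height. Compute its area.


Shape: parallelogram
Base b = 19.6 ft, Height h = 4 ft
Formula: A = b * h
A = 19.6 * 4
A = 78.4
78.4 ft^2


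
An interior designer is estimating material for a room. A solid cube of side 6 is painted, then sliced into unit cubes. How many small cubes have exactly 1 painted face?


Large cube: 6 x 6 x 6, cut into unit cubes.
n = 6, so n - 2 = 4
Cubes with 1 painted face lie in the interior of each face.
A cube has 6 faces; each contributes (n - 2)^2 = 16 such cubes.
Count = 6 * 16 = 96
96 unit cubes


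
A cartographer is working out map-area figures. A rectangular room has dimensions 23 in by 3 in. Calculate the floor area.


Shape: rectangle
Length l = 23 in, Width w = 3 in
Formula: A = l * w
A = 23 * 3
A = 69
69 in^2


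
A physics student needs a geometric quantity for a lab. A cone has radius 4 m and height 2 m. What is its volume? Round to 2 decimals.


Shape: cone
Radius r = 4 m, Height h = 2 m
Formula: V = (1/3) * pi * r^2 * h
r^2 = 16
pi * r^2 * h = pi * 16 * 2 = 32 * pi
V = 32 * pi / 3
V = 33.51
33.51 m^3


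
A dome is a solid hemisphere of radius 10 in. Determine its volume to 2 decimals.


Shape: hemisphere (half of a sphere)
Radius r = 10 in
Formula: V = (1/2) * (4/3) * pi * r^3 = (2/3) * pi * r^3
r^3 = 1000
(2/3) * 1000 = 666.666667
V = 666.666667 * pi
V = 2094.4
2094.4 in^3


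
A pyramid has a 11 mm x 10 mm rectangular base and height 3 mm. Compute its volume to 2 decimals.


Shape: rectangular pyramid
Base: 11 mm x 10 mm, Height h = 3 mm
Formula: V = (1/3) * base_area * h
base_area = 11 * 10 = 110
base_area * h = 110 * 3 = 330
V = 330 / 3
V = 110
110 mm^3


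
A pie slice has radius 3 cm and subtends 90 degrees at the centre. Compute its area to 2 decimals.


Shape: circular sector
Radius r = 3 cm, Angle = 90 degrees
Formula: A = (angle/360) * pi * r^2
r^2 = 9
Fraction of circle = 90/360
A = (90/360) * pi * 9
A = 2.25 * pi
A = 7.07
7.07 cm^2


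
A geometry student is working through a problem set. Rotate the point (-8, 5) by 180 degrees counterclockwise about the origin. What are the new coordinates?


Transformation: rotation about the origin
Original point: (-8, 5)
Rule for 180 deg: (x, y) -> (-x, -y)
Apply: (-8, 5) -> (8, -5)
(8, -5)


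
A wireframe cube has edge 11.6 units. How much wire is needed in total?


Shape: cube
Side s = 11.6 units
A cube has 12 edges, all equal.
Formula: total edge length = 12 * s
Total = 12 * 11.6
Total = 139.2
139.2 units


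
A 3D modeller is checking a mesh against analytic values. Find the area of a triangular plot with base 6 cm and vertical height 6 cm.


Shape: triangle
Base b = 6 cm, Height h = 6 cm
Formula: A = (1/2) * b * h
A = 0.5 * 6 * 6
A = 0.5 * 36
A = 18
18 cm^2


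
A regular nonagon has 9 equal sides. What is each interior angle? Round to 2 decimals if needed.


Shape: regular nonagon (9 sides)
Formula: interior angle = (n - 2) * 180 / n
(n - 2) = 7
(n - 2) * 180 = 1260
angle = 1260 / 9
angle = 140
140 degrees


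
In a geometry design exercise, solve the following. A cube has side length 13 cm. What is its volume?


Shape: cube
Side s = 13 cm
Formula: V = s^3
V = 13 * 13 * 13
V = 169 * 13
V = 2197
2197 cm^3


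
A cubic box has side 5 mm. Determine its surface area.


Shape: cube
Side s = 5 mm
A cube has 6 square faces.
Formula: SA = 6 * s^2
s^2 = 25
SA = 6 * 25
SA = 150
150 mm^2


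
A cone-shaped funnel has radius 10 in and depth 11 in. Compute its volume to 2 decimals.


Shape: cone
Radius r = 10 in, Height h = 11 in
Formula: V = (1/3) * pi * r^2 * h
r^2 = 100
pi * r^2 * h = pi * 100 * 11 = 1100 * pi
V = 1100 * pi / 3
V = 1151.92
1151.92 in^3


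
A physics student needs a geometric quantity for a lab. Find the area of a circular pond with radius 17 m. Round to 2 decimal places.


Shape: circle
Radius r = 17 m
Formula: A = pi * r^2
r^2 = 17^2 = 289
A = pi * 289
A = 907.92
907.92 m^2


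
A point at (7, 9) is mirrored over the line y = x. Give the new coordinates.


Transformation: reflection
Original point: (7, 9)
Rule for reflection over y = x: (x, y) -> (y, x)
Apply: (7, 9) -> (9, 7)
(9, 7)


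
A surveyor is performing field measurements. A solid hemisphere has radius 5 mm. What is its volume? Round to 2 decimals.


Shape: hemisphere (half of a sphere)
Radius r = 5 mm
Formula: V = (1/2) * (4/3) * pi * r^3 = (2/3) * pi * r^3
r^3 = 125
(2/3) * 125 = 83.333333
V = 83.333333 * pi
V = 261.8
261.8 mm^3


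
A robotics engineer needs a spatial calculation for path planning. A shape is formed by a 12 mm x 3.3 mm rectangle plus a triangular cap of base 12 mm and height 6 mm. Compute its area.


Composite shape: rectangle + triangle
Rectangle area = 12 * 3.3 = 39.6
Triangle area = 0.5 * 12 * 6 = 36
Total = 39.6 + 36
Total = 75.6
75.6 mm^2


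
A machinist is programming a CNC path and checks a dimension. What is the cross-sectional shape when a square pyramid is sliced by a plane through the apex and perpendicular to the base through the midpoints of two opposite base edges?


Solid: square pyramid
Cutting plane: through the apex and perpendicular to the base through the midpoints of two opposite base edges
Visualize the intersection of the plane with the solid's surface.
The boundary of the cut region is a isosceles triangle.
isosceles triangle


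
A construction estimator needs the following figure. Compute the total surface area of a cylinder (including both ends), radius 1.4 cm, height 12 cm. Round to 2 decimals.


Shape: closed cylinder
Radius r = 1.4 cm, Height h = 12 cm
Formula: SA = 2*pi*r^2 + 2*pi*r*h = 2*pi*r*(r + h)
r + h = 13.4
2 * r * (r + h) = 2 * 1.4 * 13.4 = 37.52
SA = 37.52 * pi
SA = 117.87
117.87 cm^2


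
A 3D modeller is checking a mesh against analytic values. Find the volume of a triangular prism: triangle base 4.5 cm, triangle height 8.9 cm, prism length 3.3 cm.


Shape: triangular prism
Triangle base = 4.5 cm, triangle height = 8.9 cm, prism length L = 3.3 cm
Formula: V = (1/2 * b * h_tri) * L
Cross-section area = 0.5 * 4.5 * 8.9 = 20.025
V = 20.025 * 3.3
V = 66.0825
66.0825 cm^3


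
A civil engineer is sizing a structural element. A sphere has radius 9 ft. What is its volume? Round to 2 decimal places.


Shape: sphere
Radius r = 9 ft
Formula: V = (4/3) * pi * r^3
r^3 = 729
(4/3) * 729 = 972
V = 972 * pi
V = 3053.63
3053.63 ft^3


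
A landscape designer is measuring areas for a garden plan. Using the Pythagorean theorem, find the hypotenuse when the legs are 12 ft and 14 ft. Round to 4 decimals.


Shape: right triangle
Legs a = 12 ft, b = 14 ft
Formula: c = sqrt(a^2 + b^2)
a^2 = 144, b^2 = 196
a^2 + b^2 = 340
c = sqrt(340)
c = 18.4391
18.4391 ft


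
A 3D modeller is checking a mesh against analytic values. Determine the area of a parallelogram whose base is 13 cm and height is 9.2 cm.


Shape: parallelogram
Base b = 13 cm, Height h = 9.2 cm
Formula: A = b * h
A = 13 * 9.2
A = 119.6
119.6 cm^2


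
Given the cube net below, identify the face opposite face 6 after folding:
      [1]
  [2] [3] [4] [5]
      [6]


Net: cross layout. Take square 3 as the base (bottom).
Fold the four squares in the horizontal row up around 3: 2 -> left, 4 -> right, 5 wraps to the top.
Fold 1 and 6 up from 3: 1 -> back, 6 -> front.
Opposite pairs are therefore: (1, 6), (2, 4), (3, 5).
Face 6 is opposite face 1.
face 1


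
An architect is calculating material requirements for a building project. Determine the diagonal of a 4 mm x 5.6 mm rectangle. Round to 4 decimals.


Shape: rectangle (diagonal via Pythagoras)
Sides: 4 mm and 5.6 mm
Formula: d = sqrt(l^2 + w^2)
l^2 = 16, w^2 = 31.36
l^2 + w^2 = 47.36
d = sqrt(47.36)
d = 6.8819
6.8819 mm


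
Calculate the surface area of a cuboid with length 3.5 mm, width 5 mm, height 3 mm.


Shape: rectangular prism
l = 3.5 mm, w = 5 mm, h = 3 mm
Formula: SA = 2(lw + lh + wh)
lw = 17.5, lh = 10.5, wh = 15
lw + lh + wh = 43
SA = 2 * 43
SA = 86
86 mm^2


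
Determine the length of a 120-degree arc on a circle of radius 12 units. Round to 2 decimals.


Shape: circular arc
Radius r = 12 units, Angle = 120 degrees
Formula: L = (angle/360) * 2 * pi * r
2 * pi * r = 24 * pi
L = (120/360) * 24 * pi
L = 8 * pi
L = 25.13
25.13 units


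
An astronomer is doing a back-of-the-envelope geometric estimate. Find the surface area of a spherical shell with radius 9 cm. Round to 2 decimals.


Shape: sphere
Radius r = 9 cm
Formula: SA = 4 * pi * r^2
r^2 = 81
SA = 4 * pi * 81
SA = 324 * pi
SA = 1017.88
1017.88 cm^2


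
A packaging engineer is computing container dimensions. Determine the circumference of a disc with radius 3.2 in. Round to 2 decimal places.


Shape: circle
Radius r = 3.2 in
Formula: C = 2 * pi * r
C = 2 * pi * 3.2
C = 6.4 * pi
C = 20.11
20.11 in


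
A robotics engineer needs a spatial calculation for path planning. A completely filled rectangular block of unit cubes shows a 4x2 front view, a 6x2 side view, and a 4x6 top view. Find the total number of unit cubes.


Orthographic views of a solid rectangular block:
Front view 4 x 2 -> length = 4, height = 2
Side view 6 x 2 -> width = 6, height = 2 (consistent)
Top view 4 x 6 -> confirms length = 4, width = 6
The block is 4 x 6 x 2.
Total unit cubes = 4 * 6 * 2 = 48
48 unit cubes


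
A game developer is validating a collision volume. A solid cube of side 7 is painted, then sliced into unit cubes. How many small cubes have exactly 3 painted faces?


Large cube: 7 x 7 x 7, cut into unit cubes.
Cubes with 3 painted faces are at the corners. A cube always has 8 corners.
Count = 8
8 unit cubes


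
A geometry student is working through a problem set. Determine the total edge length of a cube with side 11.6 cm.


Shape: cube
Side s = 11.6 cm
A cube has 12 edges, all equal.
Formula: total edge length = 12 * s
Total = 12 * 11.6
Total = 139.2
139.2 cm


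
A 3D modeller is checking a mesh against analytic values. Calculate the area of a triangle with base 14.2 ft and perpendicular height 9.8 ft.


Shape: triangle
Base b = 14.2 ft, Height h = 9.8 ft
Formula: A = (1/2) * b * h
A = 0.5 * 14.2 * 9.8
A = 0.5 * 139.16
A = 69.58
69.58 ft^2


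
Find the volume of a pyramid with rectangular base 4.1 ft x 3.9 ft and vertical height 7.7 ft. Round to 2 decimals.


Shape: rectangular pyramid
Base: 4.1 ft x 3.9 ft, Height h = 7.7 ft
Formula: V = (1/3) * base_area * h
base_area = 4.1 * 3.9 = 15.99
base_area * h = 15.99 * 7.7 = 123.123
V = 123.123 / 3
V = 41.04
41.04 ft^3


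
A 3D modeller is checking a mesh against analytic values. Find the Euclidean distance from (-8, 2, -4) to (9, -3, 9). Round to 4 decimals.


3D distance between two points
P1 = (-8, 2, -4), P2 = (9, -3, 9)
Formula: d = sqrt((x2-x1)^2 + (y2-y1)^2 + (z2-z1)^2)
dx = 9 - -8 = 17
dy = -3 - 2 = -5
dz = 9 - -4 = 13
dx^2 + dy^2 + dz^2 = 289 + 25 + 169 = 483
d = sqrt(483)
d = 21.9773
21.9773 units


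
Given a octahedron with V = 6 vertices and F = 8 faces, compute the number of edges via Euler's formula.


Polyhedron: octahedron
Euler's formula for convex polyhedra: V - E + F = 2
Given: V = 6 vertices and F = 8 faces
Solve for E:
E = V + F - 2 = 6 + 8 - 2 = 12
12 edges


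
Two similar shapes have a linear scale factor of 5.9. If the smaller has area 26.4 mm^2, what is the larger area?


Linear scale factor k = 5.9
Original area = 26.4 mm^2
Rule: under a linear scaling by k, areas scale by k^2.
k^2 = 5.9^2 = 34.81
New area = 26.4 * 34.81
New area = 918.984
918.984 mm^2


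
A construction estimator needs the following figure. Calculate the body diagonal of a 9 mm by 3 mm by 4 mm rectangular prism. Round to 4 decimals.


Shape: rectangular box (space diagonal)
l = 9 mm, w = 3 mm, h = 4 mm
Visualize: the diagonal of the base, then a right triangle with that diagonal and the height.
Formula: d = sqrt(l^2 + w^2 + h^2)
l^2 + w^2 + h^2 = 81 + 9 + 16 = 106
d = sqrt(106)
d = 10.2956
10.2956 mm


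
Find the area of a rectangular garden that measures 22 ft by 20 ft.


Shape: rectangle
Length l = 22 ft, Width w = 20 ft
Formula: A = l * w
A = 22 * 20
A = 440
440 ft^2


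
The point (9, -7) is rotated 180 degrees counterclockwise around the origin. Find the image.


Transformation: rotation about the origin
Original point: (9, -7)
Rule for 180 deg: (x, y) -> (-x, -y)
Apply: (9, -7) -> (-9, 7)
(-9, 7)


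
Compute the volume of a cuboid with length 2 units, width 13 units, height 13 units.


Shape: rectangular prism
l = 2 units, w = 13 units, h = 13 units
Formula: V = l * w * h
V = 2 * 13 * 13
V = 26 * 13
V = 338
338 units^3


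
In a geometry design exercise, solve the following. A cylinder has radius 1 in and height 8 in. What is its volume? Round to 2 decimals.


Shape: cylinder
Radius r = 1 in, Height h = 8 in
Formula: V = pi * r^2 * h
r^2 = 1
V = pi * 1 * 8
V = 8 * pi
V = 25.13
25.13 in^3


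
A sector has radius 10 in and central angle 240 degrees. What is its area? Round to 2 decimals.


Shape: circular sector
Radius r = 10 in, Angle = 240 degrees
Formula: A = (angle/360) * pi * r^2
r^2 = 100
Fraction of circle = 240/360
A = (240/360) * pi * 100
A = 66.666667 * pi
A = 209.44
209.44 in^2


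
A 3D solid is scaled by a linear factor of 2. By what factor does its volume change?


Linear scale factor k = 2
Rule: under a linear scaling by k, volumes scale by k^3.
k^3 = 2 * 2 * 2
k^3 = 4 * 2
k^3 = 8
Volume scales by a factor of 8.
8 (dimensionless)


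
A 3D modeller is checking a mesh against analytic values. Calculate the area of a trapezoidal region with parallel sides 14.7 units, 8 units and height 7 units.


Shape: trapezoid
Parallel sides a = 14.7 units, b = 8 units; Height h = 7 units
Formula: A = (a + b) * h / 2
a + b = 14.7 + 8 = 22.7
A = 22.7 * 7 / 2
A = 158.9 / 2
A = 79.45
79.45 units^2


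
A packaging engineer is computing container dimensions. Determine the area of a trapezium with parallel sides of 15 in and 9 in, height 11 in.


Shape: trapezoid
Parallel sides a = 15 in, b = 9 in; Height h = 11 in
Formula: A = (a + b) * h / 2
a + b = 15 + 9 = 24
A = 24 * 11 / 2
A = 264 / 2
A = 132
132 in^2


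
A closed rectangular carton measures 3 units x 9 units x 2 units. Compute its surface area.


Shape: rectangular prism
l = 3 units, w = 9 units, h = 2 units
Formula: SA = 2(lw + lh + wh)
lw = 27, lh = 6, wh = 18
lw + lh + wh = 51
SA = 2 * 51
SA = 102
102 units^2


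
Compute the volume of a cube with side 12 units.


Shape: cube
Side s = 12 units
Formula: V = s^3
V = 12 * 12 * 12
V = 144 * 12
V = 1728
1728 units^3


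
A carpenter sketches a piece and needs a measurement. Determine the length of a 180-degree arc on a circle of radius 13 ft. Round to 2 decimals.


Shape: circular arc
Radius r = 13 ft, Angle = 180 degrees
Formula: L = (angle/360) * 2 * pi * r
2 * pi * r = 26 * pi
L = (180/360) * 26 * pi
L = 13 * pi
L = 40.84
40.84 ft


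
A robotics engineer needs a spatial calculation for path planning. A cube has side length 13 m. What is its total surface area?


Shape: cube
Side s = 13 m
A cube has 6 square faces.
Formula: SA = 6 * s^2
s^2 = 169
SA = 6 * 169
SA = 1014
1014 m^2


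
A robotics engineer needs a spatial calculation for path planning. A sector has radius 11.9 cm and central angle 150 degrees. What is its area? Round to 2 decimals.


Shape: circular sector
Radius r = 11.9 cm, Angle = 150 degrees
Formula: A = (angle/360) * pi * r^2
r^2 = 141.61
Fraction of circle = 150/360
A = (150/360) * pi * 141.61
A = 59.004167 * pi
A = 185.37
185.37 cm^2
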